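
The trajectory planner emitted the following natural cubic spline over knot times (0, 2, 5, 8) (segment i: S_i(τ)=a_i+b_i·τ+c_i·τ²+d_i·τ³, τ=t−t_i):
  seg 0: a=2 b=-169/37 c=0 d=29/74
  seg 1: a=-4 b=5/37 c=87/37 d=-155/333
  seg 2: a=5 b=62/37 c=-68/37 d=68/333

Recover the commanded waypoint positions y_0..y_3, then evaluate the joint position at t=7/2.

y_0=2 y_1=-4 y_2=5 y_3=-1
S(7/2) = -23/296

y_0 = S_0(0) = a_0 = 2
y_1 = S_1(0) = a_1 = -4
y_2 = S_2(0) = a_2 = 5
y_3 = S_2(3) = -1
t_q=7/2 is in segment 1 (τ=3/2); S_1(τ)=-23/296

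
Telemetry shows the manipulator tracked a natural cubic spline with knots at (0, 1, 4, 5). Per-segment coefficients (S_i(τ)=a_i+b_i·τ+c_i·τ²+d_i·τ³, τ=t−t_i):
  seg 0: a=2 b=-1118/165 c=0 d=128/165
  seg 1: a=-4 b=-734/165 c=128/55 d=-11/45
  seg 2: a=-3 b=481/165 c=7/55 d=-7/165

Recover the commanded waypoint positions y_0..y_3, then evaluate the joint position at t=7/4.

y_0=2 y_1=-4 y_2=-3 y_3=0
S(7/4) = -21579/3520

y_0 = S_0(0) = a_0 = 2
y_1 = S_1(0) = a_1 = -4
y_2 = S_2(0) = a_2 = -3
y_3 = S_2(1) = 0
t_q=7/4 is in segment 1 (τ=3/4); S_1(τ)=-21579/3520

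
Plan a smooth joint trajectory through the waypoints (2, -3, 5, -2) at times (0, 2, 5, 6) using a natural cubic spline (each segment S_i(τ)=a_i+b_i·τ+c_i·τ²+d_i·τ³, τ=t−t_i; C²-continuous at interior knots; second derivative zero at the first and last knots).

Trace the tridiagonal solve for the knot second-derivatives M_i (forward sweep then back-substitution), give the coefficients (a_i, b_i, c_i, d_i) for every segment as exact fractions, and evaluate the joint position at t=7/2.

Δ: Δ0=-5/2, Δ1=8/3, Δ2=-7
row 1: diag=10, rhs=31; c'=3/10, d'=31/10
row 2: denom=8−3·3/10=71/10; d'=(-58−3·31/10)/(71/10)=-673/71
back: M2=-673/71
back: M1=31/10−3/10·-673/71=422/71
M: M0=0, M1=422/71, M2=-673/71, M3=0
seg 0: a=2, c=M0/2=0, d=(M1−M0)/(6·2)=211/426, b=Δ0−h0·(2M0+M1)/6=-1909/426
seg 1: a=-3, c=M1/2=211/71, d=(M2−M1)/(6·3)=-365/426, b=Δ1−h1·(2M1+M2)/6=623/426
seg 2: a=5, c=M2/2=-673/142, d=(M3−M2)/(6·1)=673/426, b=Δ2−h2·(2M2+M3)/6=-818/213
t_q=7/2 → seg 1, τ=3/2; S=-3+623/426·τ+211/71·τ²+-365/426·τ³=3395/1136

  seg 0: a=2 b=-1909/426 c=0 d=211/426
  seg 1: a=-3 b=623/426 c=211/71 d=-365/426
  seg 2: a=5 b=-818/213 c=-673/142 d=673/426
S(7/2) = 3395/1136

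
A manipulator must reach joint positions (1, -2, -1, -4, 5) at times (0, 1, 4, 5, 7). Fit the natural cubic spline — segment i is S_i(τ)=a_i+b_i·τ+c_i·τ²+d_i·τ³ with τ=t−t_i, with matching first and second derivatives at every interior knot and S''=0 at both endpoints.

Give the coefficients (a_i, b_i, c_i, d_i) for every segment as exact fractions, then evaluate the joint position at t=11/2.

  seg 0: a=1 b=-1033/276 c=0 d=205/276
  seg 1: a=-2 b=-209/138 c=205/92 d=-445/828
  seg 2: a=-1 b=-733/276 c=-60/23 d=625/276
  seg 3: a=-4 b=-149/138 c=385/92 d=-385/552
S(11/2) = -5271/1472

Δ: Δ0=-3, Δ1=1/3, Δ2=-3, Δ3=9/2
row 1: diag=8, rhs=20; c'=3/8, d'=5/2
row 2: denom=8−3·3/8=55/8; d'=(-20−3·5/2)/(55/8)=-4
row 3: denom=6−1·8/55=322/55; d'=(45−1·-4)/(322/55)=385/46
back: M3=385/46
back: M2=-4−8/55·385/46=-120/23
back: M1=5/2−3/8·-120/23=205/46
M: M0=0, M1=205/46, M2=-120/23, M3=385/46, M4=0
seg 0: a=1, c=M0/2=0, d=(M1−M0)/(6·1)=205/276, b=Δ0−h0·(2M0+M1)/6=-1033/276
seg 1: a=-2, c=M1/2=205/92, d=(M2−M1)/(6·3)=-445/828, b=Δ1−h1·(2M1+M2)/6=-209/138
seg 2: a=-1, c=M2/2=-60/23, d=(M3−M2)/(6·1)=625/276, b=Δ2−h2·(2M2+M3)/6=-733/276
seg 3: a=-4, c=M3/2=385/92, d=(M4−M3)/(6·2)=-385/552, b=Δ3−h3·(2M3+M4)/6=-149/138
t_q=11/2 → seg 3, τ=1/2; S=-4+-149/138·τ+385/92·τ²+-385/552·τ³=-5271/1472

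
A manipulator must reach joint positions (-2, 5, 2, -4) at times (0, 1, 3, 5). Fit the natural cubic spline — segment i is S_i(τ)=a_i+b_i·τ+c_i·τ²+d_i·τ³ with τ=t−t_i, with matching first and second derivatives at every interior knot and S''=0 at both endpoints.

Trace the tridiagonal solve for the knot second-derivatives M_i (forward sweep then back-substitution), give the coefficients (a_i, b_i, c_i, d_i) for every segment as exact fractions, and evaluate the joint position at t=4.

  seg 0: a=-2 b=373/44 c=0 d=-65/44
  seg 1: a=5 b=89/22 c=-195/44 d=73/88
  seg 2: a=2 b=-41/11 c=6/11 d=-1/11
S(4) = -14/11

Δ: Δ0=7, Δ1=-3/2, Δ2=-3
row 1: diag=6, rhs=-51; c'=1/3, d'=-17/2
row 2: denom=8−2·1/3=22/3; d'=(-9−2·-17/2)/(22/3)=12/11
back: M2=12/11
back: M1=-17/2−1/3·12/11=-195/22
M: M0=0, M1=-195/22, M2=12/11, M3=0
seg 0: a=-2, c=M0/2=0, d=(M1−M0)/(6·1)=-65/44, b=Δ0−h0·(2M0+M1)/6=373/44
seg 1: a=5, c=M1/2=-195/44, d=(M2−M1)/(6·2)=73/88, b=Δ1−h1·(2M1+M2)/6=89/22
seg 2: a=2, c=M2/2=6/11, d=(M3−M2)/(6·2)=-1/11, b=Δ2−h2·(2M2+M3)/6=-41/11
t_q=4 → seg 2, τ=1; S=2+-41/11·τ+6/11·τ²+-1/11·τ³=-14/11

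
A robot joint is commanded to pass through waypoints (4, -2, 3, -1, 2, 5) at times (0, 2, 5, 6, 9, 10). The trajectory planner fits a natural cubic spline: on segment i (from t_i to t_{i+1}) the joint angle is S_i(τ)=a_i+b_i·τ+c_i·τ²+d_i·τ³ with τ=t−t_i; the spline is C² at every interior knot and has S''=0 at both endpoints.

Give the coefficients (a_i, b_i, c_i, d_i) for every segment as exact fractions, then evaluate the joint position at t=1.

  seg 0: a=4 b=-17581/3825 c=0 d=3053/7650
  seg 1: a=-2 b=737/3825 c=3053/1275 d=-21839/34425
  seg 2: a=3 b=-578/225 c=-2536/765 d=2402/1275
  seg 3: a=-1 b=-13568/3825 c=8938/3825 d=-9421/34425
  seg 4: a=2 b=11797/3825 c=-161/1275 d=161/3825
S(1) = -503/2550

Δ: Δ0=-3, Δ1=5/3, Δ2=-4, Δ3=1, Δ4=3
row 1: diag=10, rhs=28; c'=3/10, d'=14/5
row 2: denom=8−3·3/10=71/10; d'=(-34−3·14/5)/(71/10)=-424/71
row 3: denom=8−1·10/71=558/71; d'=(30−1·-424/71)/(558/71)=1277/279
row 4: denom=8−3·71/186=425/62; d'=(12−3·1277/279)/(425/62)=-322/1275
back: M4=-322/1275
back: M3=1277/279−71/186·-322/1275=17876/3825
back: M2=-424/71−10/71·17876/3825=-5072/765
back: M1=14/5−3/10·-5072/765=6106/1275
M: M0=0, M1=6106/1275, M2=-5072/765, M3=17876/3825, M4=-322/1275, M5=0
seg 0: a=4, c=M0/2=0, d=(M1−M0)/(6·2)=3053/7650, b=Δ0−h0·(2M0+M1)/6=-17581/3825
seg 1: a=-2, c=M1/2=3053/1275, d=(M2−M1)/(6·3)=-21839/34425, b=Δ1−h1·(2M1+M2)/6=737/3825
seg 2: a=3, c=M2/2=-2536/765, d=(M3−M2)/(6·1)=2402/1275, b=Δ2−h2·(2M2+M3)/6=-578/225
seg 3: a=-1, c=M3/2=8938/3825, d=(M4−M3)/(6·3)=-9421/34425, b=Δ3−h3·(2M3+M4)/6=-13568/3825
seg 4: a=2, c=M4/2=-161/1275, d=(M5−M4)/(6·1)=161/3825, b=Δ4−h4·(2M4+M5)/6=11797/3825
t_q=1 → seg 0, τ=1; S=4+-17581/3825·τ+0·τ²+3053/7650·τ³=-503/2550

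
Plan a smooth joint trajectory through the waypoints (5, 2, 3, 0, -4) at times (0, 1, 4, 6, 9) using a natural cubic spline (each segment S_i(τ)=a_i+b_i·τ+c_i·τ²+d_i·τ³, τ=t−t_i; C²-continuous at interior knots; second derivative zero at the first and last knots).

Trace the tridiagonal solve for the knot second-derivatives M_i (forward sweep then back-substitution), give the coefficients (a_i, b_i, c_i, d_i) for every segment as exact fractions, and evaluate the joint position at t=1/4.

  seg 0: a=5 b=-1205/339 c=0 d=188/339
  seg 1: a=2 b=-641/339 c=188/113 d=-938/3051
  seg 2: a=3 b=-71/339 c=-374/339 d=207/904
  seg 3: a=0 b=-1271/678 c=367/1356 d=-367/12204
S(1/4) = 7449/1808

Δ: Δ0=-3, Δ1=1/3, Δ2=-3/2, Δ3=-4/3
row 1: diag=8, rhs=20; c'=3/8, d'=5/2
row 2: denom=10−3·3/8=71/8; d'=(-11−3·5/2)/(71/8)=-148/71
row 3: denom=10−2·16/71=678/71; d'=(1−2·-148/71)/(678/71)=367/678
back: M3=367/678
back: M2=-148/71−16/71·367/678=-748/339
back: M1=5/2−3/8·-748/339=376/113
M: M0=0, M1=376/113, M2=-748/339, M3=367/678, M4=0
seg 0: a=5, c=M0/2=0, d=(M1−M0)/(6·1)=188/339, b=Δ0−h0·(2M0+M1)/6=-1205/339
seg 1: a=2, c=M1/2=188/113, d=(M2−M1)/(6·3)=-938/3051, b=Δ1−h1·(2M1+M2)/6=-641/339
seg 2: a=3, c=M2/2=-374/339, d=(M3−M2)/(6·2)=207/904, b=Δ2−h2·(2M2+M3)/6=-71/339
seg 3: a=0, c=M3/2=367/1356, d=(M4−M3)/(6·3)=-367/12204, b=Δ3−h3·(2M3+M4)/6=-1271/678
t_q=1/4 → seg 0, τ=1/4; S=5+-1205/339·τ+0·τ²+188/339·τ³=7449/1808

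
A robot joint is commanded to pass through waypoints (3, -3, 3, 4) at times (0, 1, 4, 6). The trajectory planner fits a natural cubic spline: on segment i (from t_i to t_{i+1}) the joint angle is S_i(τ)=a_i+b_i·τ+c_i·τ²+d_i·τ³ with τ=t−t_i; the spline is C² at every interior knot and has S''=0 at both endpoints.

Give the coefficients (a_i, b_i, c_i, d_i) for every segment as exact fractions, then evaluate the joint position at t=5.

  seg 0: a=3 b=-1021/142 c=0 d=169/142
  seg 1: a=-3 b=-257/71 c=507/142 d=-241/426
  seg 2: a=3 b=359/142 c=-108/71 d=18/71
S(5) = 605/142

Δ: Δ0=-6, Δ1=2, Δ2=1/2
row 1: diag=8, rhs=48; c'=3/8, d'=6
row 2: denom=10−3·3/8=71/8; d'=(-9−3·6)/(71/8)=-216/71
back: M2=-216/71
back: M1=6−3/8·-216/71=507/71
M: M0=0, M1=507/71, M2=-216/71, M3=0
seg 0: a=3, c=M0/2=0, d=(M1−M0)/(6·1)=169/142, b=Δ0−h0·(2M0+M1)/6=-1021/142
seg 1: a=-3, c=M1/2=507/142, d=(M2−M1)/(6·3)=-241/426, b=Δ1−h1·(2M1+M2)/6=-257/71
seg 2: a=3, c=M2/2=-108/71, d=(M3−M2)/(6·2)=18/71, b=Δ2−h2·(2M2+M3)/6=359/142
t_q=5 → seg 2, τ=1; S=3+359/142·τ+-108/71·τ²+18/71·τ³=605/142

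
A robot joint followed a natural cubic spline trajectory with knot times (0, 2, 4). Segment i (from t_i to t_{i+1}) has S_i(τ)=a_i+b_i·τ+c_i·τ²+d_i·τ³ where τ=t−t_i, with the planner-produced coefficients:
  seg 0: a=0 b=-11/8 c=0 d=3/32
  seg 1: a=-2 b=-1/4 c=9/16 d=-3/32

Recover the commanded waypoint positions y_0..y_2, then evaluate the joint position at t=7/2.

y_0 = S_0(0) = a_0 = 0
y_1 = S_1(0) = a_1 = -2
y_2 = S_1(2) = -1
t_q=7/2 is in segment 1 (τ=3/2); S_1(τ)=-365/256

y_0=0 y_1=-2 y_2=-1
S(7/2) = -365/256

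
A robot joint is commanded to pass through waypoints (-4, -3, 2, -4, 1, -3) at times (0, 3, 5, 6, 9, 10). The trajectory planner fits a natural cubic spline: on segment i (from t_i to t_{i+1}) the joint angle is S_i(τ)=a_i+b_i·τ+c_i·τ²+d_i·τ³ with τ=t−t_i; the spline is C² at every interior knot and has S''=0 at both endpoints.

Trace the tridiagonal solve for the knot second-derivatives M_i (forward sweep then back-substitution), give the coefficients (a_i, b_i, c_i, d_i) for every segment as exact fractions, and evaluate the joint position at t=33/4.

Δ: Δ0=1/3, Δ1=5/2, Δ2=-6, Δ3=5/3, Δ4=-4
row 1: diag=10, rhs=13; c'=1/5, d'=13/10
row 2: denom=6−2·1/5=28/5; d'=(-51−2·13/10)/(28/5)=-67/7
row 3: denom=8−1·5/28=219/28; d'=(46−1·-67/7)/(219/28)=1556/219
row 4: denom=8−3·28/73=500/73; d'=(-34−3·1556/219)/(500/73)=-2019/250
back: M4=-2019/250
back: M3=1556/219−28/73·-2019/250=3826/375
back: M2=-67/7−5/28·3826/375=-1709/150
back: M1=13/10−1/5·-1709/150=1342/375
M: M0=0, M1=1342/375, M2=-1709/150, M3=3826/375, M4=-2019/250, M5=0
seg 0: a=-4, c=M0/2=0, d=(M1−M0)/(6·3)=671/3375, b=Δ0−h0·(2M0+M1)/6=-182/125
seg 1: a=-3, c=M1/2=671/375, d=(M2−M1)/(6·2)=-3743/3000, b=Δ1−h1·(2M1+M2)/6=489/125
seg 2: a=2, c=M2/2=-1709/300, d=(M3−M2)/(6·1)=5399/1500, b=Δ2−h2·(2M2+M3)/6=-2927/750
seg 3: a=-4, c=M3/2=1913/375, d=(M4−M3)/(6·3)=-13709/13500, b=Δ3−h3·(2M3+M4)/6=-2249/500
seg 4: a=1, c=M4/2=-2019/500, d=(M5−M4)/(6·1)=673/500, b=Δ4−h4·(2M4+M5)/6=-327/250
t_q=33/4 → seg 3, τ=9/4; S=-4+-2249/500·τ+1913/375·τ²+-13709/13500·τ³=4417/32000

  seg 0: a=-4 b=-182/125 c=0 d=671/3375
  seg 1: a=-3 b=489/125 c=671/375 d=-3743/3000
  seg 2: a=2 b=-2927/750 c=-1709/300 d=5399/1500
  seg 3: a=-4 b=-2249/500 c=1913/375 d=-13709/13500
  seg 4: a=1 b=-327/250 c=-2019/500 d=673/500
S(33/4) = 4417/32000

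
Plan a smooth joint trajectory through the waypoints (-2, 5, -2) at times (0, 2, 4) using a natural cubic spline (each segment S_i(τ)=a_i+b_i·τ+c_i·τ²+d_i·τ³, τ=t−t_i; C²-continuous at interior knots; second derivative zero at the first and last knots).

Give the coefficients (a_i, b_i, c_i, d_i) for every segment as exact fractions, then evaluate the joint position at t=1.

  seg 0: a=-2 b=21/4 c=0 d=-7/16
  seg 1: a=5 b=0 c=-21/8 d=7/16
S(1) = 45/16

Δ: Δ0=7/2, Δ1=-7/2
row 1: diag=8, rhs=-42; c'=1/4, d'=-21/4
back: M1=-21/4
M: M0=0, M1=-21/4, M2=0
seg 0: a=-2, c=M0/2=0, d=(M1−M0)/(6·2)=-7/16, b=Δ0−h0·(2M0+M1)/6=21/4
seg 1: a=5, c=M1/2=-21/8, d=(M2−M1)/(6·2)=7/16, b=Δ1−h1·(2M1+M2)/6=0
t_q=1 → seg 0, τ=1; S=-2+21/4·τ+0·τ²+-7/16·τ³=45/16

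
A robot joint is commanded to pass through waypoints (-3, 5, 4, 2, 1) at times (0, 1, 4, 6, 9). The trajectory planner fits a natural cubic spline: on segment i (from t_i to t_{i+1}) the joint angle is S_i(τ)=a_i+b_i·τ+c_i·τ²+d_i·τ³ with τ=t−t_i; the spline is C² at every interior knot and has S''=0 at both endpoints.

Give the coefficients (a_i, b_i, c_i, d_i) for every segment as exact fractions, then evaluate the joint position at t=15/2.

Δ: Δ0=8, Δ1=-1/3, Δ2=-1, Δ3=-1/3
row 1: diag=8, rhs=-50; c'=3/8, d'=-25/4
row 2: denom=10−3·3/8=71/8; d'=(-4−3·-25/4)/(71/8)=118/71
row 3: denom=10−2·16/71=678/71; d'=(4−2·118/71)/(678/71)=8/113
back: M3=8/113
back: M2=118/71−16/71·8/113=186/113
back: M1=-25/4−3/8·186/113=-776/113
M: M0=0, M1=-776/113, M2=186/113, M3=8/113, M4=0
seg 0: a=-3, c=M0/2=0, d=(M1−M0)/(6·1)=-388/339, b=Δ0−h0·(2M0+M1)/6=3100/339
seg 1: a=5, c=M1/2=-388/113, d=(M2−M1)/(6·3)=481/1017, b=Δ1−h1·(2M1+M2)/6=1936/339
seg 2: a=4, c=M2/2=93/113, d=(M3−M2)/(6·2)=-89/678, b=Δ2−h2·(2M2+M3)/6=-719/339
seg 3: a=2, c=M3/2=4/113, d=(M4−M3)/(6·3)=-4/1017, b=Δ3−h3·(2M3+M4)/6=-137/339
t_q=15/2 → seg 3, τ=3/2; S=2+-137/339·τ+4/113·τ²+-4/1017·τ³=165/113

  seg 0: a=-3 b=3100/339 c=0 d=-388/339
  seg 1: a=5 b=1936/339 c=-388/113 d=481/1017
  seg 2: a=4 b=-719/339 c=93/113 d=-89/678
  seg 3: a=2 b=-137/339 c=4/113 d=-4/1017
S(15/2) = 165/113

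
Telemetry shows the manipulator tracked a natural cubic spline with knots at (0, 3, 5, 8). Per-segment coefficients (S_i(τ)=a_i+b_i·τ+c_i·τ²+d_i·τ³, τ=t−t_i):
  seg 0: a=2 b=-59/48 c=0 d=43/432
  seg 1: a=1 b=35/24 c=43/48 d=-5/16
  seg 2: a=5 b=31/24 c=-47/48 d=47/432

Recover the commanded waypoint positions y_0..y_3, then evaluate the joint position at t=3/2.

y_0=2 y_1=1 y_2=5 y_3=3
S(3/2) = 63/128

y_0 = S_0(0) = a_0 = 2
y_1 = S_1(0) = a_1 = 1
y_2 = S_2(0) = a_2 = 5
y_3 = S_2(3) = 3
t_q=3/2 is in segment 0 (τ=3/2); S_0(τ)=63/128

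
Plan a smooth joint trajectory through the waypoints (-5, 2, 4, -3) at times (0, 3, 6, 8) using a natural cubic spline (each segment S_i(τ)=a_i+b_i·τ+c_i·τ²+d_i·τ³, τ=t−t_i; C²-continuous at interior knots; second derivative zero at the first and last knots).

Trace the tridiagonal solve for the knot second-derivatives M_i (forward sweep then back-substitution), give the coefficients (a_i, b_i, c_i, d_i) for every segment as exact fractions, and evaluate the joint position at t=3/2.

Δ: Δ0=7/3, Δ1=2/3, Δ2=-7/2
row 1: diag=12, rhs=-10; c'=1/4, d'=-5/6
row 2: denom=10−3·1/4=37/4; d'=(-25−3·-5/6)/(37/4)=-90/37
back: M2=-90/37
back: M1=-5/6−1/4·-90/37=-25/111
M: M0=0, M1=-25/111, M2=-90/37, M3=0
seg 0: a=-5, c=M0/2=0, d=(M1−M0)/(6·3)=-25/1998, b=Δ0−h0·(2M0+M1)/6=181/74
seg 1: a=2, c=M1/2=-25/222, d=(M2−M1)/(6·3)=-245/1998, b=Δ1−h1·(2M1+M2)/6=78/37
seg 2: a=4, c=M2/2=-45/37, d=(M3−M2)/(6·2)=15/74, b=Δ2−h2·(2M2+M3)/6=-139/74
t_q=3/2 → seg 0, τ=3/2; S=-5+181/74·τ+0·τ²+-25/1998·τ³=-813/592

  seg 0: a=-5 b=181/74 c=0 d=-25/1998
  seg 1: a=2 b=78/37 c=-25/222 d=-245/1998
  seg 2: a=4 b=-139/74 c=-45/37 d=15/74
S(3/2) = -813/592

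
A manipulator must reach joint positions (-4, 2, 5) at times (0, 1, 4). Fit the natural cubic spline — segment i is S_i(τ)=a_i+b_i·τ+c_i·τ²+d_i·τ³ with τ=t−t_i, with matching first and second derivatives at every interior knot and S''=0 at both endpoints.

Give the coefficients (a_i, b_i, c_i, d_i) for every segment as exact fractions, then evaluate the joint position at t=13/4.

  seg 0: a=-4 b=53/8 c=0 d=-5/8
  seg 1: a=2 b=19/4 c=-15/8 d=5/24
S(13/4) = 2851/512

Δ: Δ0=6, Δ1=1
row 1: diag=8, rhs=-30; c'=3/8, d'=-15/4
back: M1=-15/4
M: M0=0, M1=-15/4, M2=0
seg 0: a=-4, c=M0/2=0, d=(M1−M0)/(6·1)=-5/8, b=Δ0−h0·(2M0+M1)/6=53/8
seg 1: a=2, c=M1/2=-15/8, d=(M2−M1)/(6·3)=5/24, b=Δ1−h1·(2M1+M2)/6=19/4
t_q=13/4 → seg 1, τ=9/4; S=2+19/4·τ+-15/8·τ²+5/24·τ³=2851/512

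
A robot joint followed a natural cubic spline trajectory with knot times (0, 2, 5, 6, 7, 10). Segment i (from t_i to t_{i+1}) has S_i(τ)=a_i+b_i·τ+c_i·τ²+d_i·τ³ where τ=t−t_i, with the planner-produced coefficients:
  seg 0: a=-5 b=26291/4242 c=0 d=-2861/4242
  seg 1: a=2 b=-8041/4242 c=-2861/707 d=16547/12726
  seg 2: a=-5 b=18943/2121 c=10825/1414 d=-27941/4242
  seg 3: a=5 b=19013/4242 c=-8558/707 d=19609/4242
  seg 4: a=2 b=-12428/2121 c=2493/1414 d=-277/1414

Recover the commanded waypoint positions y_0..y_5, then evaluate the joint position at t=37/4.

y_0 = S_0(0) = a_0 = -5
y_1 = S_1(0) = a_1 = 2
y_2 = S_2(0) = a_2 = -5
y_3 = S_3(0) = a_3 = 5
y_4 = S_4(0) = a_4 = 2
y_5 = S_4(3) = -5
t_q=37/4 is in segment 4 (τ=9/4); S_4(τ)=-406297/90496

y_0=-5 y_1=2 y_2=-5 y_3=5 y_4=2 y_5=-5
S(37/4) = -406297/90496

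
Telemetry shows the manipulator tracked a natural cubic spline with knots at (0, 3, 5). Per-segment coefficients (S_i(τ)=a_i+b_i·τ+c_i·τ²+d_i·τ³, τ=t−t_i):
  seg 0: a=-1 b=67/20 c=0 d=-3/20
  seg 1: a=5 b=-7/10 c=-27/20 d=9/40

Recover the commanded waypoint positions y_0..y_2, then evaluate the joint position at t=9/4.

y_0=-1 y_1=5 y_2=0
S(9/4) = 6181/1280

y_0 = S_0(0) = a_0 = -1
y_1 = S_1(0) = a_1 = 5
y_2 = S_1(2) = 0
t_q=9/4 is in segment 0 (τ=9/4); S_0(τ)=6181/1280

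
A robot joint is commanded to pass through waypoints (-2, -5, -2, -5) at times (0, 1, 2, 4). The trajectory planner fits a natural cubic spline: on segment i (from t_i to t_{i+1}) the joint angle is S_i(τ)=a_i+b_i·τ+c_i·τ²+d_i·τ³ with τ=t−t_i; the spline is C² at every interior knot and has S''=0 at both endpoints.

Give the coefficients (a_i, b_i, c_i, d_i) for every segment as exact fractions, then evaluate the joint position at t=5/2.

Δ: Δ0=-3, Δ1=3, Δ2=-3/2
row 1: diag=4, rhs=36; c'=1/4, d'=9
row 2: denom=6−1·1/4=23/4; d'=(-27−1·9)/(23/4)=-144/23
back: M2=-144/23
back: M1=9−1/4·-144/23=243/23
M: M0=0, M1=243/23, M2=-144/23, M3=0
seg 0: a=-2, c=M0/2=0, d=(M1−M0)/(6·1)=81/46, b=Δ0−h0·(2M0+M1)/6=-219/46
seg 1: a=-5, c=M1/2=243/46, d=(M2−M1)/(6·1)=-129/46, b=Δ1−h1·(2M1+M2)/6=12/23
seg 2: a=-2, c=M2/2=-72/23, d=(M3−M2)/(6·2)=12/23, b=Δ2−h2·(2M2+M3)/6=123/46
t_q=5/2 → seg 2, τ=1/2; S=-2+123/46·τ+-72/23·τ²+12/23·τ³=-127/92

  seg 0: a=-2 b=-219/46 c=0 d=81/46
  seg 1: a=-5 b=12/23 c=243/46 d=-129/46
  seg 2: a=-2 b=123/46 c=-72/23 d=12/23
S(5/2) = -127/92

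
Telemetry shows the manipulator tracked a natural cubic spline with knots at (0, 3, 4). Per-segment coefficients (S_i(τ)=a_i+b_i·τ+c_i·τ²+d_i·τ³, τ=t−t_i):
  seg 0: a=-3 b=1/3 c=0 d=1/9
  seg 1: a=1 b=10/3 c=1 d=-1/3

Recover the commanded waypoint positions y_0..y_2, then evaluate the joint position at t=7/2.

y_0 = S_0(0) = a_0 = -3
y_1 = S_1(0) = a_1 = 1
y_2 = S_1(1) = 5
t_q=7/2 is in segment 1 (τ=1/2); S_1(τ)=23/8

y_0=-3 y_1=1 y_2=5
S(7/2) = 23/8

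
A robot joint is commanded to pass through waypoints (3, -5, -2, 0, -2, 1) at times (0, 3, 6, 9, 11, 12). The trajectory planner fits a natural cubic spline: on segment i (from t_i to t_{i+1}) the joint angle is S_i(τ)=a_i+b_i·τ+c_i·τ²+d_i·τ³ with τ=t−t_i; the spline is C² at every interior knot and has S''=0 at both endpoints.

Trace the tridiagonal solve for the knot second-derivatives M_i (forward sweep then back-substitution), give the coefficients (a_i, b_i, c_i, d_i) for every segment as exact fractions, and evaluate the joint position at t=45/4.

Δ: Δ0=-8/3, Δ1=1, Δ2=2/3, Δ3=-1, Δ4=3
row 1: diag=12, rhs=22; c'=1/4, d'=11/6
row 2: denom=12−3·1/4=45/4; d'=(-2−3·11/6)/(45/4)=-2/3
row 3: denom=10−3·4/15=46/5; d'=(-10−3·-2/3)/(46/5)=-20/23
row 4: denom=6−2·5/23=128/23; d'=(24−2·-20/23)/(128/23)=37/8
back: M4=37/8
back: M3=-20/23−5/23·37/8=-15/8
back: M2=-2/3−4/15·-15/8=-1/6
back: M1=11/6−1/4·-1/6=15/8
M: M0=0, M1=15/8, M2=-1/6, M3=-15/8, M4=37/8, M5=0
seg 0: a=3, c=M0/2=0, d=(M1−M0)/(6·3)=5/48, b=Δ0−h0·(2M0+M1)/6=-173/48
seg 1: a=-5, c=M1/2=15/16, d=(M2−M1)/(6·3)=-49/432, b=Δ1−h1·(2M1+M2)/6=-19/24
seg 2: a=-2, c=M2/2=-1/12, d=(M3−M2)/(6·3)=-41/432, b=Δ2−h2·(2M2+M3)/6=85/48
seg 3: a=0, c=M3/2=-15/16, d=(M4−M3)/(6·2)=13/24, b=Δ3−h3·(2M3+M4)/6=-31/24
seg 4: a=-2, c=M4/2=37/16, d=(M5−M4)/(6·1)=-37/48, b=Δ4−h4·(2M4+M5)/6=35/24
t_q=45/4 → seg 4, τ=1/4; S=-2+35/24·τ+37/16·τ²+-37/48·τ³=-1539/1024

  seg 0: a=3 b=-173/48 c=0 d=5/48
  seg 1: a=-5 b=-19/24 c=15/16 d=-49/432
  seg 2: a=-2 b=85/48 c=-1/12 d=-41/432
  seg 3: a=0 b=-31/24 c=-15/16 d=13/24
  seg 4: a=-2 b=35/24 c=37/16 d=-37/48
S(45/4) = -1539/1024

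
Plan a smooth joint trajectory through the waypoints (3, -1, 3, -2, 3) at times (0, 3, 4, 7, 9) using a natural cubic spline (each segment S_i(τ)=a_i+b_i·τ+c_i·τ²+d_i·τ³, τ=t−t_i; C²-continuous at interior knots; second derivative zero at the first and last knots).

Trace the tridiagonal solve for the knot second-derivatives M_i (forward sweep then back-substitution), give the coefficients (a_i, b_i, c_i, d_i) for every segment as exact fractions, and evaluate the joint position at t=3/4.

Δ: Δ0=-4/3, Δ1=4, Δ2=-5/3, Δ3=5/2
row 1: diag=8, rhs=32; c'=1/8, d'=4
row 2: denom=8−1·1/8=63/8; d'=(-34−1·4)/(63/8)=-304/63
row 3: denom=10−3·8/21=62/7; d'=(25−3·-304/63)/(62/7)=829/186
back: M3=829/186
back: M2=-304/63−8/21·829/186=-1820/279
back: M1=4−1/8·-1820/279=2687/558
M: M0=0, M1=2687/558, M2=-1820/279, M3=829/186, M4=0
seg 0: a=3, c=M0/2=0, d=(M1−M0)/(6·3)=2687/10044, b=Δ0−h0·(2M0+M1)/6=-4175/1116
seg 1: a=-1, c=M1/2=2687/1116, d=(M2−M1)/(6·1)=-703/372, b=Δ1−h1·(2M1+M2)/6=1943/558
seg 2: a=3, c=M2/2=-910/279, d=(M3−M2)/(6·3)=6127/10044, b=Δ2−h2·(2M2+M3)/6=2933/1116
seg 3: a=-2, c=M3/2=829/372, d=(M4−M3)/(6·2)=-829/2232, b=Δ3−h3·(2M3+M4)/6=-263/558
t_q=3/4 → seg 0, τ=3/4; S=3+-4175/1116·τ+0·τ²+2687/10044·τ³=2437/7936

  seg 0: a=3 b=-4175/1116 c=0 d=2687/10044
  seg 1: a=-1 b=1943/558 c=2687/1116 d=-703/372
  seg 2: a=3 b=2933/1116 c=-910/279 d=6127/10044
  seg 3: a=-2 b=-263/558 c=829/372 d=-829/2232
S(3/4) = 2437/7936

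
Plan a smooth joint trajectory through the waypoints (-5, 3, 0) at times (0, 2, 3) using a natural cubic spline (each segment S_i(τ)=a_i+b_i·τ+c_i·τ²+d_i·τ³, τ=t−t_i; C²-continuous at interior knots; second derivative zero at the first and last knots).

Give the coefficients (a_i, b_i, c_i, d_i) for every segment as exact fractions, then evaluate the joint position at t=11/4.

Δ: Δ0=4, Δ1=-3
row 1: diag=6, rhs=-42; c'=1/6, d'=-7
back: M1=-7
M: M0=0, M1=-7, M2=0
seg 0: a=-5, c=M0/2=0, d=(M1−M0)/(6·2)=-7/12, b=Δ0−h0·(2M0+M1)/6=19/3
seg 1: a=3, c=M1/2=-7/2, d=(M2−M1)/(6·1)=7/6, b=Δ1−h1·(2M1+M2)/6=-2/3
t_q=11/4 → seg 1, τ=3/4; S=3+-2/3·τ+-7/2·τ²+7/6·τ³=131/128

  seg 0: a=-5 b=19/3 c=0 d=-7/12
  seg 1: a=3 b=-2/3 c=-7/2 d=7/6
S(11/4) = 131/128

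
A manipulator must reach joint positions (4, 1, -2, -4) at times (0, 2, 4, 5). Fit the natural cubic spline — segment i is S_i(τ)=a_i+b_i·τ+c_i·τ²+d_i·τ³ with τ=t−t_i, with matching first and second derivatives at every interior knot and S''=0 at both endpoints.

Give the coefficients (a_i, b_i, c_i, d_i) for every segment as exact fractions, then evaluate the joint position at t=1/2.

  seg 0: a=4 b=-17/11 c=0 d=1/88
  seg 1: a=1 b=-31/22 c=3/44 d=-5/88
  seg 2: a=-2 b=-20/11 c=-3/11 d=1/11
S(1/2) = 2273/704

Δ: Δ0=-3/2, Δ1=-3/2, Δ2=-2
row 1: diag=8, rhs=0; c'=1/4, d'=0
row 2: denom=6−2·1/4=11/2; d'=(-3−2·0)/(11/2)=-6/11
back: M2=-6/11
back: M1=0−1/4·-6/11=3/22
M: M0=0, M1=3/22, M2=-6/11, M3=0
seg 0: a=4, c=M0/2=0, d=(M1−M0)/(6·2)=1/88, b=Δ0−h0·(2M0+M1)/6=-17/11
seg 1: a=1, c=M1/2=3/44, d=(M2−M1)/(6·2)=-5/88, b=Δ1−h1·(2M1+M2)/6=-31/22
seg 2: a=-2, c=M2/2=-3/11, d=(M3−M2)/(6·1)=1/11, b=Δ2−h2·(2M2+M3)/6=-20/11
t_q=1/2 → seg 0, τ=1/2; S=4+-17/11·τ+0·τ²+1/88·τ³=2273/704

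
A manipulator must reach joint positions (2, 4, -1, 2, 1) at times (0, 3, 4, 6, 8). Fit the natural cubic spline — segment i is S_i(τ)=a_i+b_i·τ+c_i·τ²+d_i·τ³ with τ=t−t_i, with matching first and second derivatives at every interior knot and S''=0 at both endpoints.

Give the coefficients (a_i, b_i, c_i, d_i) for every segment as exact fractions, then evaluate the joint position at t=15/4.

  seg 0: a=2 b=859/258 c=0 d=-229/774
  seg 1: a=4 b=-601/129 c=-229/86 d=599/258
  seg 2: a=-1 b=-779/258 c=185/43 d=-527/516
  seg 3: a=2 b=499/258 c=-157/86 d=157/516
S(15/4) = -69/5504

Δ: Δ0=2/3, Δ1=-5, Δ2=3/2, Δ3=-1/2
row 1: diag=8, rhs=-34; c'=1/8, d'=-17/4
row 2: denom=6−1·1/8=47/8; d'=(39−1·-17/4)/(47/8)=346/47
row 3: denom=8−2·16/47=344/47; d'=(-12−2·346/47)/(344/47)=-157/43
back: M3=-157/43
back: M2=346/47−16/47·-157/43=370/43
back: M1=-17/4−1/8·370/43=-229/43
M: M0=0, M1=-229/43, M2=370/43, M3=-157/43, M4=0
seg 0: a=2, c=M0/2=0, d=(M1−M0)/(6·3)=-229/774, b=Δ0−h0·(2M0+M1)/6=859/258
seg 1: a=4, c=M1/2=-229/86, d=(M2−M1)/(6·1)=599/258, b=Δ1−h1·(2M1+M2)/6=-601/129
seg 2: a=-1, c=M2/2=185/43, d=(M3−M2)/(6·2)=-527/516, b=Δ2−h2·(2M2+M3)/6=-779/258
seg 3: a=2, c=M3/2=-157/86, d=(M4−M3)/(6·2)=157/516, b=Δ3−h3·(2M3+M4)/6=499/258
t_q=15/4 → seg 1, τ=3/4; S=4+-601/129·τ+-229/86·τ²+599/258·τ³=-69/5504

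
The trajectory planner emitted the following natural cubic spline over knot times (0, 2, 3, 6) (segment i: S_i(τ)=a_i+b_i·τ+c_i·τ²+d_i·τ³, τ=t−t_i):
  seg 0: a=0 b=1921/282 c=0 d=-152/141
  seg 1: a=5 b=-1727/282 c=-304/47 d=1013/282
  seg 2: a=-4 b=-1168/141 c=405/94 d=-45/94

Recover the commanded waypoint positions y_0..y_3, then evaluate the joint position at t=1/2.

y_0 = S_0(0) = a_0 = 0
y_1 = S_1(0) = a_1 = 5
y_2 = S_2(0) = a_2 = -4
y_3 = S_2(3) = -3
t_q=1/2 is in segment 0 (τ=1/2); S_0(τ)=615/188

y_0=0 y_1=5 y_2=-4 y_3=-3
S(1/2) = 615/188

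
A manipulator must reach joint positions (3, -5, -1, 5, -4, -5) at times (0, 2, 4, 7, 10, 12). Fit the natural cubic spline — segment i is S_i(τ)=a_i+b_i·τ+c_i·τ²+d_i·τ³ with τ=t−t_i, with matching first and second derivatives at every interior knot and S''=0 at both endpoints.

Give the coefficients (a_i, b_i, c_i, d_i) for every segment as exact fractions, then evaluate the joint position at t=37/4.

  seg 0: a=3 b=-7069/1286 c=0 d=1925/5144
  seg 1: a=-5 b=-647/643 c=5775/2572 d=-1909/5144
  seg 2: a=-1 b=4529/1286 c=12/643 d=-2029/11574
  seg 3: a=5 b=-707/643 c=-2005/1286 d=3571/11574
  seg 4: a=-4 b=-2731/1286 c=783/643 d=-261/1286
S(37/4) = -152465/82304

Δ: Δ0=-4, Δ1=2, Δ2=2, Δ3=-3, Δ4=-1/2
row 1: diag=8, rhs=36; c'=1/4, d'=9/2
row 2: denom=10−2·1/4=19/2; d'=(0−2·9/2)/(19/2)=-18/19
row 3: denom=12−3·6/19=210/19; d'=(-30−3·-18/19)/(210/19)=-86/35
row 4: denom=10−3·19/70=643/70; d'=(15−3·-86/35)/(643/70)=1566/643
back: M4=1566/643
back: M3=-86/35−19/70·1566/643=-2005/643
back: M2=-18/19−6/19·-2005/643=24/643
back: M1=9/2−1/4·24/643=5775/1286
M: M0=0, M1=5775/1286, M2=24/643, M3=-2005/643, M4=1566/643, M5=0
seg 0: a=3, c=M0/2=0, d=(M1−M0)/(6·2)=1925/5144, b=Δ0−h0·(2M0+M1)/6=-7069/1286
seg 1: a=-5, c=M1/2=5775/2572, d=(M2−M1)/(6·2)=-1909/5144, b=Δ1−h1·(2M1+M2)/6=-647/643
seg 2: a=-1, c=M2/2=12/643, d=(M3−M2)/(6·3)=-2029/11574, b=Δ2−h2·(2M2+M3)/6=4529/1286
seg 3: a=5, c=M3/2=-2005/1286, d=(M4−M3)/(6·3)=3571/11574, b=Δ3−h3·(2M3+M4)/6=-707/643
seg 4: a=-4, c=M4/2=783/643, d=(M5−M4)/(6·2)=-261/1286, b=Δ4−h4·(2M4+M5)/6=-2731/1286
t_q=37/4 → seg 3, τ=9/4; S=5+-707/643·τ+-2005/1286·τ²+3571/11574·τ³=-152465/82304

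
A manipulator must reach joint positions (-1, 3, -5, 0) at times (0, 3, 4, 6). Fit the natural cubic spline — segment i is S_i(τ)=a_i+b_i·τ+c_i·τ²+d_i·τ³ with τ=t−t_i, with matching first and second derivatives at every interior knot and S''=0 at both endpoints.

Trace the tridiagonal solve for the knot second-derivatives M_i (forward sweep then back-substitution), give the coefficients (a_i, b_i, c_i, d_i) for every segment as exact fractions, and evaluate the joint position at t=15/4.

Δ: Δ0=4/3, Δ1=-8, Δ2=5/2
row 1: diag=8, rhs=-56; c'=1/8, d'=-7
row 2: denom=6−1·1/8=47/8; d'=(63−1·-7)/(47/8)=560/47
back: M2=560/47
back: M1=-7−1/8·560/47=-399/47
M: M0=0, M1=-399/47, M2=560/47, M3=0
seg 0: a=-1, c=M0/2=0, d=(M1−M0)/(6·3)=-133/282, b=Δ0−h0·(2M0+M1)/6=1573/282
seg 1: a=3, c=M1/2=-399/94, d=(M2−M1)/(6·1)=959/282, b=Δ1−h1·(2M1+M2)/6=-1009/141
seg 2: a=-5, c=M2/2=280/47, d=(M3−M2)/(6·2)=-140/141, b=Δ2−h2·(2M2+M3)/6=-1535/282
t_q=15/4 → seg 1, τ=3/4; S=3+-1009/141·τ+-399/94·τ²+959/282·τ³=-19973/6016

  seg 0: a=-1 b=1573/282 c=0 d=-133/282
  seg 1: a=3 b=-1009/141 c=-399/94 d=959/282
  seg 2: a=-5 b=-1535/282 c=280/47 d=-140/141
S(15/4) = -19973/6016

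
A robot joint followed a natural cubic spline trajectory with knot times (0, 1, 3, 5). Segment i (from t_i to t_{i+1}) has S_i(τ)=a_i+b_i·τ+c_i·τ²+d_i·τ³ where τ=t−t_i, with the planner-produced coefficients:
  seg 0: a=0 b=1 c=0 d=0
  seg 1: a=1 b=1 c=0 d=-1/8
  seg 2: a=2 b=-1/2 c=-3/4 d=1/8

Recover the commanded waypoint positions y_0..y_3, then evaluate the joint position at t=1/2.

y_0=0 y_1=1 y_2=2 y_3=-1
S(1/2) = 1/2

y_0 = S_0(0) = a_0 = 0
y_1 = S_1(0) = a_1 = 1
y_2 = S_2(0) = a_2 = 2
y_3 = S_2(2) = -1
t_q=1/2 is in segment 0 (τ=1/2); S_0(τ)=1/2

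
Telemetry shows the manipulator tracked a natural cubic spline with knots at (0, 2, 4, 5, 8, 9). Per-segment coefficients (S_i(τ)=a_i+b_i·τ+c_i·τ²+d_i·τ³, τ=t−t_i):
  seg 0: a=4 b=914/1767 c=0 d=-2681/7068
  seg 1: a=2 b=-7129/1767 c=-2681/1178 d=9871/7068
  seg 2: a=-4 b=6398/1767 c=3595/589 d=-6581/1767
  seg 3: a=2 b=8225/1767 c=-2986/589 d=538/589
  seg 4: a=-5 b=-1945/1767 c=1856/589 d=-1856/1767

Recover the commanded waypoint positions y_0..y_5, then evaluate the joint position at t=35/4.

y_0 = S_0(0) = a_0 = 4
y_1 = S_1(0) = a_1 = 2
y_2 = S_2(0) = a_2 = -4
y_3 = S_3(0) = a_3 = 2
y_4 = S_4(0) = a_4 = -5
y_5 = S_4(1) = -4
t_q=35/4 is in segment 4 (τ=3/4); S_4(τ)=-10593/2356

y_0=4 y_1=2 y_2=-4 y_3=2 y_4=-5 y_5=-4
S(35/4) = -10593/2356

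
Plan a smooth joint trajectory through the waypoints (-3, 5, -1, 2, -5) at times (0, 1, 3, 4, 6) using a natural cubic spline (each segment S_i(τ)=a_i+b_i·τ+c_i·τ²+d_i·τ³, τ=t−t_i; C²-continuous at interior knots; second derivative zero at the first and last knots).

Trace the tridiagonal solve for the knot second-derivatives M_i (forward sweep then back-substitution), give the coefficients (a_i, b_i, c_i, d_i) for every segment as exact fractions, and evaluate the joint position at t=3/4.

Δ: Δ0=8, Δ1=-3, Δ2=3, Δ3=-7/2
row 1: diag=6, rhs=-66; c'=1/3, d'=-11
row 2: denom=6−2·1/3=16/3; d'=(36−2·-11)/(16/3)=87/8
row 3: denom=6−1·3/16=93/16; d'=(-39−1·87/8)/(93/16)=-266/31
back: M3=-266/31
back: M2=87/8−3/16·-266/31=387/31
back: M1=-11−1/3·387/31=-470/31
M: M0=0, M1=-470/31, M2=387/31, M3=-266/31, M4=0
seg 0: a=-3, c=M0/2=0, d=(M1−M0)/(6·1)=-235/93, b=Δ0−h0·(2M0+M1)/6=979/93
seg 1: a=5, c=M1/2=-235/31, d=(M2−M1)/(6·2)=857/372, b=Δ1−h1·(2M1+M2)/6=274/93
seg 2: a=-1, c=M2/2=387/62, d=(M3−M2)/(6·1)=-653/186, b=Δ2−h2·(2M2+M3)/6=25/93
seg 3: a=2, c=M3/2=-133/31, d=(M4−M3)/(6·2)=133/186, b=Δ3−h3·(2M3+M4)/6=413/186
t_q=3/4 → seg 0, τ=3/4; S=-3+979/93·τ+0·τ²+-235/93·τ³=7597/1984

  seg 0: a=-3 b=979/93 c=0 d=-235/93
  seg 1: a=5 b=274/93 c=-235/31 d=857/372
  seg 2: a=-1 b=25/93 c=387/62 d=-653/186
  seg 3: a=2 b=413/186 c=-133/31 d=133/186
S(3/4) = 7597/1984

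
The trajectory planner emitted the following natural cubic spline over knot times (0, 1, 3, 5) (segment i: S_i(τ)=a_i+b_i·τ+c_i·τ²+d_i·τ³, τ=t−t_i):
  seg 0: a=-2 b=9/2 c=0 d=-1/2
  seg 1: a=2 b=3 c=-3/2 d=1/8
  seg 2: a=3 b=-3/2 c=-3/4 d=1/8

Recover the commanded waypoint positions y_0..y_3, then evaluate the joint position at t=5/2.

y_0=-2 y_1=2 y_2=3 y_3=-2
S(5/2) = 227/64

y_0 = S_0(0) = a_0 = -2
y_1 = S_1(0) = a_1 = 2
y_2 = S_2(0) = a_2 = 3
y_3 = S_2(2) = -2
t_q=5/2 is in segment 1 (τ=3/2); S_1(τ)=227/64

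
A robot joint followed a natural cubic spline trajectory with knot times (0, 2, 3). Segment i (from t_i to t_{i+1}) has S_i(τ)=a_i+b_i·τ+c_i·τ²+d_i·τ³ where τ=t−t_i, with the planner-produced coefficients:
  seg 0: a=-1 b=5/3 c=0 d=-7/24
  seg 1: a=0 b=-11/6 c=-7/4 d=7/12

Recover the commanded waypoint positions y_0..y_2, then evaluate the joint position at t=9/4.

y_0 = S_0(0) = a_0 = -1
y_1 = S_1(0) = a_1 = 0
y_2 = S_1(1) = -3
t_q=9/4 is in segment 1 (τ=1/4); S_1(τ)=-143/256

y_0=-1 y_1=0 y_2=-3
S(9/4) = -143/256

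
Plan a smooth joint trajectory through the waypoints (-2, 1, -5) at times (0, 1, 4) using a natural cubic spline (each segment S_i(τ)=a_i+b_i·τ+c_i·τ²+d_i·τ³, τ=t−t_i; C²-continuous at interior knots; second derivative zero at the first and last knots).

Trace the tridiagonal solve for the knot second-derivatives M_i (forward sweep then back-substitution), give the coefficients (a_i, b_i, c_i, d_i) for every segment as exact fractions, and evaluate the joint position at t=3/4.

Δ: Δ0=3, Δ1=-2
row 1: diag=8, rhs=-30; c'=3/8, d'=-15/4
back: M1=-15/4
M: M0=0, M1=-15/4, M2=0
seg 0: a=-2, c=M0/2=0, d=(M1−M0)/(6·1)=-5/8, b=Δ0−h0·(2M0+M1)/6=29/8
seg 1: a=1, c=M1/2=-15/8, d=(M2−M1)/(6·3)=5/24, b=Δ1−h1·(2M1+M2)/6=7/4
t_q=3/4 → seg 0, τ=3/4; S=-2+29/8·τ+0·τ²+-5/8·τ³=233/512

  seg 0: a=-2 b=29/8 c=0 d=-5/8
  seg 1: a=1 b=7/4 c=-15/8 d=5/24
S(3/4) = 233/512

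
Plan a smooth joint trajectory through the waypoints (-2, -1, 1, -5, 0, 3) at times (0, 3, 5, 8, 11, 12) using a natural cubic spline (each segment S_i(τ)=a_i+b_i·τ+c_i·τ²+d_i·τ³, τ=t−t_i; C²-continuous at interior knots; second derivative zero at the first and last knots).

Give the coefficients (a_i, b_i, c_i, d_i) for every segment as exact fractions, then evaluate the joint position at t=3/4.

Δ: Δ0=1/3, Δ1=1, Δ2=-2, Δ3=5/3, Δ4=3
row 1: diag=10, rhs=4; c'=1/5, d'=2/5
row 2: denom=10−2·1/5=48/5; d'=(-18−2·2/5)/(48/5)=-47/24
row 3: denom=12−3·5/16=177/16; d'=(22−3·-47/24)/(177/16)=446/177
row 4: denom=8−3·16/59=424/59; d'=(8−3·446/177)/(424/59)=13/212
back: M4=13/212
back: M3=446/177−16/59·13/212=398/159
back: M2=-47/24−5/16·398/159=-581/212
back: M1=2/5−1/5·-581/212=201/212
M: M0=0, M1=201/212, M2=-581/212, M3=398/159, M4=13/212, M5=0
seg 0: a=-2, c=M0/2=0, d=(M1−M0)/(6·3)=67/1272, b=Δ0−h0·(2M0+M1)/6=-179/1272
seg 1: a=-1, c=M1/2=201/424, d=(M2−M1)/(6·2)=-391/1272, b=Δ1−h1·(2M1+M2)/6=815/636
seg 2: a=1, c=M2/2=-581/424, d=(M3−M2)/(6·3)=3335/11448, b=Δ2−h2·(2M2+M3)/6=-325/636
seg 3: a=-5, c=M3/2=199/159, d=(M4−M3)/(6·3)=-1553/11448, b=Δ3−h3·(2M3+M4)/6=-1103/1272
seg 4: a=0, c=M4/2=13/424, d=(M5−M4)/(6·1)=-13/1272, b=Δ4−h4·(2M4+M5)/6=1895/636
t_q=3/4 → seg 0, τ=3/4; S=-2+-179/1272·τ+0·τ²+67/1272·τ³=-56533/27136

  seg 0: a=-2 b=-179/1272 c=0 d=67/1272
  seg 1: a=-1 b=815/636 c=201/424 d=-391/1272
  seg 2: a=1 b=-325/636 c=-581/424 d=3335/11448
  seg 3: a=-5 b=-1103/1272 c=199/159 d=-1553/11448
  seg 4: a=0 b=1895/636 c=13/424 d=-13/1272
S(3/4) = -56533/27136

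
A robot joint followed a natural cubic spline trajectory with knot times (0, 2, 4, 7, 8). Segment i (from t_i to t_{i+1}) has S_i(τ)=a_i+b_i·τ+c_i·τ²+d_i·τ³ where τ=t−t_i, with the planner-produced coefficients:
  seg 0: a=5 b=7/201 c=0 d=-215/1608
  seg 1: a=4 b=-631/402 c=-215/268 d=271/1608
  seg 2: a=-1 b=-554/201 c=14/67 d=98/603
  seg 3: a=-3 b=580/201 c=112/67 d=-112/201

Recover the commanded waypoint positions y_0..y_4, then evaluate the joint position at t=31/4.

y_0=5 y_1=4 y_2=-1 y_3=-3 y_4=1
S(31/4) = -35/268

y_0 = S_0(0) = a_0 = 5
y_1 = S_1(0) = a_1 = 4
y_2 = S_2(0) = a_2 = -1
y_3 = S_3(0) = a_3 = -3
y_4 = S_3(1) = 1
t_q=31/4 is in segment 3 (τ=3/4); S_3(τ)=-35/268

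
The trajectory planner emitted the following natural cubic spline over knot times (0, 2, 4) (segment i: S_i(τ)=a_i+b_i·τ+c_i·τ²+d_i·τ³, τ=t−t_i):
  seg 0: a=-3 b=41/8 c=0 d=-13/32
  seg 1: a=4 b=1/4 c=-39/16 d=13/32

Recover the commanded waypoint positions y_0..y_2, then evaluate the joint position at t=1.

y_0=-3 y_1=4 y_2=-2
S(1) = 55/32

y_0 = S_0(0) = a_0 = -3
y_1 = S_1(0) = a_1 = 4
y_2 = S_1(2) = -2
t_q=1 is in segment 0 (τ=1); S_0(τ)=55/32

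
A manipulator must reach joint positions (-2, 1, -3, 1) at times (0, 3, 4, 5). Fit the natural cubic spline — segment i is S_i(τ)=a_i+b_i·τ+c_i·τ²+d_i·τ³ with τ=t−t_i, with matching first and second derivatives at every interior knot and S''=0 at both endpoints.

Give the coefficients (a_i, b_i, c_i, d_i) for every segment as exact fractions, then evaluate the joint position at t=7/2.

Δ: Δ0=1, Δ1=-4, Δ2=4
row 1: diag=8, rhs=-30; c'=1/8, d'=-15/4
row 2: denom=4−1·1/8=31/8; d'=(48−1·-15/4)/(31/8)=414/31
back: M2=414/31
back: M1=-15/4−1/8·414/31=-168/31
M: M0=0, M1=-168/31, M2=414/31, M3=0
seg 0: a=-2, c=M0/2=0, d=(M1−M0)/(6·3)=-28/93, b=Δ0−h0·(2M0+M1)/6=115/31
seg 1: a=1, c=M1/2=-84/31, d=(M2−M1)/(6·1)=97/31, b=Δ1−h1·(2M1+M2)/6=-137/31
seg 2: a=-3, c=M2/2=207/31, d=(M3−M2)/(6·1)=-69/31, b=Δ2−h2·(2M2+M3)/6=-14/31
t_q=7/2 → seg 1, τ=1/2; S=1+-137/31·τ+-84/31·τ²+97/31·τ³=-371/248

  seg 0: a=-2 b=115/31 c=0 d=-28/93
  seg 1: a=1 b=-137/31 c=-84/31 d=97/31
  seg 2: a=-3 b=-14/31 c=207/31 d=-69/31
S(7/2) = -371/248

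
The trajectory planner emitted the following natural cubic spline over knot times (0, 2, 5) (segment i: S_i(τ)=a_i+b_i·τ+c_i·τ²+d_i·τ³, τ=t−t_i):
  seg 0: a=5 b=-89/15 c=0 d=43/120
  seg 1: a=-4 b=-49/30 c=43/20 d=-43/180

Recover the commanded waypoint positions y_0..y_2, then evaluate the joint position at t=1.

y_0 = S_0(0) = a_0 = 5
y_1 = S_1(0) = a_1 = -4
y_2 = S_1(3) = 4
t_q=1 is in segment 0 (τ=1); S_0(τ)=-23/40

y_0=5 y_1=-4 y_2=4
S(1) = -23/40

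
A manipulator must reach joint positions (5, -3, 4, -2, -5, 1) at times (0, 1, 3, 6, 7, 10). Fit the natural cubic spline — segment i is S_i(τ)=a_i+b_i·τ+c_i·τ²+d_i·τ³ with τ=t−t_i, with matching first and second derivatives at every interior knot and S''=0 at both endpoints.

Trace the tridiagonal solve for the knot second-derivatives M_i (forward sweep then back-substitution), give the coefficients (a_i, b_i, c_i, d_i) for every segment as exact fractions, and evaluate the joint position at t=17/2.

Δ: Δ0=-8, Δ1=7/2, Δ2=-2, Δ3=-3, Δ4=2
row 1: diag=6, rhs=69; c'=1/3, d'=23/2
row 2: denom=10−2·1/3=28/3; d'=(-33−2·23/2)/(28/3)=-6
row 3: denom=8−3·9/28=197/28; d'=(-6−3·-6)/(197/28)=336/197
row 4: denom=8−1·28/197=1548/197; d'=(30−1·336/197)/(1548/197)=929/258
back: M4=929/258
back: M3=336/197−28/197·929/258=154/129
back: M2=-6−9/28·154/129=-549/86
back: M1=23/2−1/3·-549/86=586/43
M: M0=0, M1=586/43, M2=-549/86, M3=154/129, M4=929/258, M5=0
seg 0: a=5, c=M0/2=0, d=(M1−M0)/(6·1)=293/129, b=Δ0−h0·(2M0+M1)/6=-1325/129
seg 1: a=-3, c=M1/2=293/43, d=(M2−M1)/(6·2)=-1721/1032, b=Δ1−h1·(2M1+M2)/6=-446/129
seg 2: a=4, c=M2/2=-549/172, d=(M3−M2)/(6·3)=1955/4644, b=Δ2−h2·(2M2+M3)/6=977/258
seg 3: a=-2, c=M3/2=77/129, d=(M4−M3)/(6·1)=69/172, b=Δ3−h3·(2M3+M4)/6=-2063/516
seg 4: a=-5, c=M4/2=929/516, d=(M5−M4)/(6·3)=-929/4644, b=Δ4−h4·(2M4+M5)/6=-413/258
t_q=17/2 → seg 4, τ=3/2; S=-5+-413/258·τ+929/516·τ²+-929/4644·τ³=-5539/1376

  seg 0: a=5 b=-1325/129 c=0 d=293/129
  seg 1: a=-3 b=-446/129 c=293/43 d=-1721/1032
  seg 2: a=4 b=977/258 c=-549/172 d=1955/4644
  seg 3: a=-2 b=-2063/516 c=77/129 d=69/172
  seg 4: a=-5 b=-413/258 c=929/516 d=-929/4644
S(17/2) = -5539/1376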